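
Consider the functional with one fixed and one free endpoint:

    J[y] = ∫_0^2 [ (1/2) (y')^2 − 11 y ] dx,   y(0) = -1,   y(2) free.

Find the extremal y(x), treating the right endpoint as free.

The Lagrangian L = (1/2) (y')^2 − 11 y gives
    ∂L/∂y = −11,   ∂L/∂y' = y'.
Euler-Lagrange: d/dx(y') − (−11) = 0, i.e. y'' + 11 = 0, so
    y(x) = −(11/2) x^2 + C1 x + C2.
Fixed left endpoint y(0) = -1 ⇒ C2 = -1.
The right endpoint x = 2 is free, so the natural (transversality) condition is ∂L/∂y' |_{x=2} = 0, i.e. y'(2) = 0.
Compute y'(x) = −11 x + C1, so y'(2) = −22 + C1 = 0 ⇒ C1 = 22.
Therefore the extremal is
    y(x) = −(11/2) x^2 + 22 x − 1.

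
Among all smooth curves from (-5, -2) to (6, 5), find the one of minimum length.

Arc-length functional: J[y] = ∫ sqrt(1 + (y')^2) dx.
Lagrangian L = sqrt(1 + (y')^2) has no explicit y dependence, so ∂L/∂y = 0 and the Euler-Lagrange equation gives
    d/dx( y' / sqrt(1 + (y')^2) ) = 0  ⇒  y' / sqrt(1 + (y')^2) = const.
Hence y' is constant, so y(x) is affine.
Fitting the endpoints (-5, -2) and (6, 5):
    slope m = (5 − (-2)) / (6 − (-5)) = 7/11,
    intercept c = (-2) − m·(-5) = 13/11.
Extremal: y(x) = (7/11) x + 13/11.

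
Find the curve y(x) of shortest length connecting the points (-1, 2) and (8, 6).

Arc-length functional: J[y] = ∫ sqrt(1 + (y')^2) dx.
Lagrangian L = sqrt(1 + (y')^2) has no explicit y dependence, so ∂L/∂y = 0 and the Euler-Lagrange equation gives
    d/dx( y' / sqrt(1 + (y')^2) ) = 0  ⇒  y' / sqrt(1 + (y')^2) = const.
Hence y' is constant, so y(x) is affine.
Fitting the endpoints (-1, 2) and (8, 6):
    slope m = (6 − 2) / (8 − (-1)) = 4/9,
    intercept c = 2 − m·(-1) = 22/9.
Extremal: y(x) = (4/9) x + 22/9.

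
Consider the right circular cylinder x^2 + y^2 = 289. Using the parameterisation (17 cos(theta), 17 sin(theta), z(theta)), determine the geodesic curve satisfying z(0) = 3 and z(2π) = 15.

Parameterise the cylinder of radius R = 17 as
    r(θ) = (17 cos θ, 17 sin θ, z(θ)).
The arc-length element is
    ds = sqrt(289 + (dz/dθ)^2) dθ,
so the Lagrangian is L = sqrt(289 + z'^2).
L depends on z' only, not on z or θ, so ∂L/∂z = 0 and
    ∂L/∂z' = z' / sqrt(289 + z'^2).
The Euler-Lagrange equation gives
    d/dθ( z' / sqrt(289 + z'^2) ) = 0,
so z' is constant. Integrating once:
    z(θ) = a θ + b,
a helix on the cylinder (a straight line when the cylinder is unrolled). The constants a, b are determined by the endpoint conditions.
With endpoint conditions z(0) = 3 and z(2π) = 15: from z(0) = b we get b = 3, and a·2π + 3 = 15 gives a = 6/π, so
    z(θ) = (6/π) θ + 3.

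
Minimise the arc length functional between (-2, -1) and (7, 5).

Arc-length functional: J[y] = ∫ sqrt(1 + (y')^2) dx.
Lagrangian L = sqrt(1 + (y')^2) has no explicit y dependence, so ∂L/∂y = 0 and the Euler-Lagrange equation gives
    d/dx( y' / sqrt(1 + (y')^2) ) = 0  ⇒  y' / sqrt(1 + (y')^2) = const.
Hence y' is constant, so y(x) is affine.
Fitting the endpoints (-2, -1) and (7, 5):
    slope m = (5 − (-1)) / (7 − (-2)) = 2/3,
    intercept c = (-1) − m·(-2) = 1/3.
Extremal: y(x) = (2/3) x + 1/3.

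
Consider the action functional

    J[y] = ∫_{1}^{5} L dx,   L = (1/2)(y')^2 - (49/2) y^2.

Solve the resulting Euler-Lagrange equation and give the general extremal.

The Lagrangian is L = (1/2)(y')^2 - (49/2) y^2.
∂L/∂y = -49y.
∂L/∂y' = y'.
The Euler-Lagrange equation d/dx(∂L/∂y') − ∂L/∂y = 0 becomes:
    y'' + 49 y = 0
General solution: y(x) = A sin(7x) + B cos(7x), where A and B are arbitrary constants fixed by the endpoint conditions.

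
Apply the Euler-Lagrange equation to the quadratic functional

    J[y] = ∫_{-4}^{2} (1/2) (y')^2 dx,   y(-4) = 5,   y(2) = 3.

The Lagrangian is L = (1/2) (y')^2.
Compute ∂L/∂y = 0, ∂L/∂y' = y'.
The Euler-Lagrange equation d/dx(∂L/∂y') − ∂L/∂y = 0 reduces to
    y'' = 0.
Its general solution is
    y(x) = A x + B,
with A, B fixed by the endpoint conditions.
Applying the endpoint conditions y(-4) = 5 and y(2) = 3: solve A·-4 + B = 5 and A·2 + B = 3. Subtracting gives A(2 − -4) = 3 − 5, so A = -1/3, and B = 5 − A·-4 = 11/3. Therefore
    y(x) = (-1/3) x + 11/3.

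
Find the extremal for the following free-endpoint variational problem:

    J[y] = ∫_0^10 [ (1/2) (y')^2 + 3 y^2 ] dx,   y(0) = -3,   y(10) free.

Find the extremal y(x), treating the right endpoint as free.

The Lagrangian L = (1/2) (y')^2 + 3 y^2 gives
    ∂L/∂y = 6 y,   ∂L/∂y' = y'.
Euler-Lagrange: y'' − 6 y = 0.
With k = sqrt(6), the general solution is
    y(x) = A cosh(sqrt(6) x) + B sinh(sqrt(6) x).
Fixed left endpoint y(0) = -3 ⇒ A = -3.
The right endpoint x = 10 is free, so the natural (transversality) condition is ∂L/∂y' |_{x=10} = 0, i.e. y'(10) = 0.
Compute y'(x) = A k sinh(k x) + B k cosh(k x), so
    y'(10) = A k sinh(k·10) + B k cosh(k·10) = 0
    ⇒ B = −A tanh(k·10) = 3 tanh(sqrt(6)·10).
Therefore the extremal is
    y(x) = −3 cosh(sqrt(6) x) + 3 tanh(sqrt(6)·10) sinh(sqrt(6) x).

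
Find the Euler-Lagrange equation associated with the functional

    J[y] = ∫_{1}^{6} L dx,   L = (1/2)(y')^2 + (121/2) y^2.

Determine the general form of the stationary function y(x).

The Lagrangian is L = (1/2)(y')^2 + (121/2) y^2.
∂L/∂y = 121y.
∂L/∂y' = y'.
The Euler-Lagrange equation d/dx(∂L/∂y') − ∂L/∂y = 0 becomes:
    y'' - 121 y = 0
General solution: y(x) = A e^(11x) + B e^(-11x), where A and B are arbitrary constants fixed by the endpoint conditions.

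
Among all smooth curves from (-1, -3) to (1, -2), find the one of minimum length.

Arc-length functional: J[y] = ∫ sqrt(1 + (y')^2) dx.
Lagrangian L = sqrt(1 + (y')^2) has no explicit y dependence, so ∂L/∂y = 0 and the Euler-Lagrange equation gives
    d/dx( y' / sqrt(1 + (y')^2) ) = 0  ⇒  y' / sqrt(1 + (y')^2) = const.
Hence y' is constant, so y(x) is affine.
Fitting the endpoints (-1, -3) and (1, -2):
    slope m = ((-2) − (-3)) / (1 − (-1)) = 1/2,
    intercept c = (-3) − m·(-1) = -5/2.
Extremal: y(x) = (1/2) x - 5/2.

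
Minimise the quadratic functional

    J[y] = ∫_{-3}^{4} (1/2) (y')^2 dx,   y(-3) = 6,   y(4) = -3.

The Lagrangian is L = (1/2) (y')^2.
Compute ∂L/∂y = 0, ∂L/∂y' = y'.
The Euler-Lagrange equation d/dx(∂L/∂y') − ∂L/∂y = 0 reduces to
    y'' = 0.
Its general solution is
    y(x) = A x + B,
with A, B fixed by the endpoint conditions.
Applying the endpoint conditions y(-3) = 6 and y(4) = -3: solve A·-3 + B = 6 and A·4 + B = -3. Subtracting gives A(4 − -3) = -3 − 6, so A = -9/7, and B = 6 − A·-3 = 15/7. Therefore
    y(x) = (-9/7) x + 15/7.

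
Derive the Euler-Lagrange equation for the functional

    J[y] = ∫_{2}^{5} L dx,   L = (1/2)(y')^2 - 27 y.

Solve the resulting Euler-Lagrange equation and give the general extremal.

The Lagrangian is L = (1/2)(y')^2 - 27 y.
∂L/∂y = -27.
∂L/∂y' = y'.
The Euler-Lagrange equation d/dx(∂L/∂y') − ∂L/∂y = 0 becomes:
    y'' + 27 = 0
General solution: y(x) = -(27/2) x^2 + A x + B, where A and B are arbitrary constants fixed by the endpoint conditions.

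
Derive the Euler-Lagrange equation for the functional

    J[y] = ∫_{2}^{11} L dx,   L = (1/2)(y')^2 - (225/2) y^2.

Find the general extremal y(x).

The Lagrangian is L = (1/2)(y')^2 - (225/2) y^2.
∂L/∂y = -225y.
∂L/∂y' = y'.
The Euler-Lagrange equation d/dx(∂L/∂y') − ∂L/∂y = 0 becomes:
    y'' + 225 y = 0
General solution: y(x) = A sin(15x) + B cos(15x), where A and B are arbitrary constants fixed by the endpoint conditions.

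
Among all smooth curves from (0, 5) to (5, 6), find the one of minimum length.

Arc-length functional: J[y] = ∫ sqrt(1 + (y')^2) dx.
Lagrangian L = sqrt(1 + (y')^2) has no explicit y dependence, so ∂L/∂y = 0 and the Euler-Lagrange equation gives
    d/dx( y' / sqrt(1 + (y')^2) ) = 0  ⇒  y' / sqrt(1 + (y')^2) = const.
Hence y' is constant, so y(x) is affine.
Fitting the endpoints (0, 5) and (5, 6):
    slope m = (6 − 5) / (5 − 0) = 1/5,
    intercept c = 5 − m·0 = 5.
Extremal: y(x) = (1/5) x + 5.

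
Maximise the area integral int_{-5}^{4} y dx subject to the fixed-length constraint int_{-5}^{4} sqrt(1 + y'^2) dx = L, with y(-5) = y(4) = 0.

Set up the augmented Lagrangian using a multiplier λ for the length constraint:
    F(y, y') = y − λ sqrt(1 + y'^2).
F has no explicit x dependence, so the Beltrami identity yields a first integral
    F − y' ∂F/∂y' = C.
Compute ∂F/∂y' = −λ y' / sqrt(1 + y'^2). Then
    y − λ sqrt(1 + y'^2) + λ y'^2 / sqrt(1 + y'^2) = C
    ⇒  y − λ / sqrt(1 + y'^2) = C.
Solving for y' and integrating gives
    (x − a)^2 + (y − b)^2 = λ^2,
a circular arc of radius λ. The constants a, b are determined by the endpoint conditions y(-5) = y(4) = 0, and λ is fixed implicitly by the length constraint
    ∫_{-5}^{4} sqrt(1 + y'^2) dx = L.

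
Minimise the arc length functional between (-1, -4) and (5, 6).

Arc-length functional: J[y] = ∫ sqrt(1 + (y')^2) dx.
Lagrangian L = sqrt(1 + (y')^2) has no explicit y dependence, so ∂L/∂y = 0 and the Euler-Lagrange equation gives
    d/dx( y' / sqrt(1 + (y')^2) ) = 0  ⇒  y' / sqrt(1 + (y')^2) = const.
Hence y' is constant, so y(x) is affine.
Fitting the endpoints (-1, -4) and (5, 6):
    slope m = (6 − (-4)) / (5 − (-1)) = 5/3,
    intercept c = (-4) − m·(-1) = -7/3.
Extremal: y(x) = (5/3) x - 7/3.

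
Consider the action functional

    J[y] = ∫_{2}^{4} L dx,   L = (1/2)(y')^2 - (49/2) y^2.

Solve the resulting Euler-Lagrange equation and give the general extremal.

The Lagrangian is L = (1/2)(y')^2 - (49/2) y^2.
∂L/∂y = -49y.
∂L/∂y' = y'.
The Euler-Lagrange equation d/dx(∂L/∂y') − ∂L/∂y = 0 becomes:
    y'' + 49 y = 0
General solution: y(x) = A sin(7x) + B cos(7x), where A and B are arbitrary constants fixed by the endpoint conditions.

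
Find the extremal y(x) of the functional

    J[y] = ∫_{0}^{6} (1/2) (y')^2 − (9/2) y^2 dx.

The Lagrangian is L = (1/2) (y')^2 − (9/2) y^2.
Compute ∂L/∂y = -9y, ∂L/∂y' = y'.
The Euler-Lagrange equation d/dx(∂L/∂y') − ∂L/∂y = 0 reduces to
    y'' + 9 y = 0.
Its general solution is
    y(x) = A sin(3x) + B cos(3x),
with A, B fixed by the endpoint conditions.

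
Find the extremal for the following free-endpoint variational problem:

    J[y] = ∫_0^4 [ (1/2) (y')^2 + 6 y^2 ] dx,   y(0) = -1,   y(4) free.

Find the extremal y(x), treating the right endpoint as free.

The Lagrangian L = (1/2) (y')^2 + 6 y^2 gives
    ∂L/∂y = 12 y,   ∂L/∂y' = y'.
Euler-Lagrange: y'' − 12 y = 0.
With k = sqrt(12), the general solution is
    y(x) = A cosh(sqrt(12) x) + B sinh(sqrt(12) x).
Fixed left endpoint y(0) = -1 ⇒ A = -1.
The right endpoint x = 4 is free, so the natural (transversality) condition is ∂L/∂y' |_{x=4} = 0, i.e. y'(4) = 0.
Compute y'(x) = A k sinh(k x) + B k cosh(k x), so
    y'(4) = A k sinh(k·4) + B k cosh(k·4) = 0
    ⇒ B = −A tanh(k·4) = tanh(sqrt(12)·4).
Therefore the extremal is
    y(x) = −cosh(sqrt(12) x) + tanh(sqrt(12)·4) sinh(sqrt(12) x).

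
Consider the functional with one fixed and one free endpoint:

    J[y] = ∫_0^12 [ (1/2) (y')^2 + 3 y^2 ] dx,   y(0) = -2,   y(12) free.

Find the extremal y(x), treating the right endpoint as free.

The Lagrangian L = (1/2) (y')^2 + 3 y^2 gives
    ∂L/∂y = 6 y,   ∂L/∂y' = y'.
Euler-Lagrange: y'' − 6 y = 0.
With k = sqrt(6), the general solution is
    y(x) = A cosh(sqrt(6) x) + B sinh(sqrt(6) x).
Fixed left endpoint y(0) = -2 ⇒ A = -2.
The right endpoint x = 12 is free, so the natural (transversality) condition is ∂L/∂y' |_{x=12} = 0, i.e. y'(12) = 0.
Compute y'(x) = A k sinh(k x) + B k cosh(k x), so
    y'(12) = A k sinh(k·12) + B k cosh(k·12) = 0
    ⇒ B = −A tanh(k·12) = 2 tanh(sqrt(6)·12).
Therefore the extremal is
    y(x) = −2 cosh(sqrt(6) x) + 2 tanh(sqrt(6)·12) sinh(sqrt(6) x).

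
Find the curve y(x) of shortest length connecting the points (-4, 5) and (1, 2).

Arc-length functional: J[y] = ∫ sqrt(1 + (y')^2) dx.
Lagrangian L = sqrt(1 + (y')^2) has no explicit y dependence, so ∂L/∂y = 0 and the Euler-Lagrange equation gives
    d/dx( y' / sqrt(1 + (y')^2) ) = 0  ⇒  y' / sqrt(1 + (y')^2) = const.
Hence y' is constant, so y(x) is affine.
Fitting the endpoints (-4, 5) and (1, 2):
    slope m = (2 − 5) / (1 − (-4)) = -3/5,
    intercept c = 5 − m·(-4) = 13/5.
Extremal: y(x) = (-3/5) x + 13/5.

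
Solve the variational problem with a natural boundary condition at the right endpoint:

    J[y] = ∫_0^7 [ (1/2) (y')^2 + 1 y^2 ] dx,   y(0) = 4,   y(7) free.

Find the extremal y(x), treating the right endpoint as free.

The Lagrangian L = (1/2) (y')^2 + 1 y^2 gives
    ∂L/∂y = 2 y,   ∂L/∂y' = y'.
Euler-Lagrange: y'' − 2 y = 0.
With k = sqrt(2), the general solution is
    y(x) = A cosh(sqrt(2) x) + B sinh(sqrt(2) x).
Fixed left endpoint y(0) = 4 ⇒ A = 4.
The right endpoint x = 7 is free, so the natural (transversality) condition is ∂L/∂y' |_{x=7} = 0, i.e. y'(7) = 0.
Compute y'(x) = A k sinh(k x) + B k cosh(k x), so
    y'(7) = A k sinh(k·7) + B k cosh(k·7) = 0
    ⇒ B = −A tanh(k·7) = − 4 tanh(sqrt(2)·7).
Therefore the extremal is
    y(x) = 4 cosh(sqrt(2) x) − 4 tanh(sqrt(2)·7) sinh(sqrt(2) x).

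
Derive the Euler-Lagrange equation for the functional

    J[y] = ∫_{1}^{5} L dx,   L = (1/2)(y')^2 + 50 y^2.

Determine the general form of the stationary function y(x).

The Lagrangian is L = (1/2)(y')^2 + 50 y^2.
∂L/∂y = 100y.
∂L/∂y' = y'.
The Euler-Lagrange equation d/dx(∂L/∂y') − ∂L/∂y = 0 becomes:
    y'' - 100 y = 0
General solution: y(x) = A e^(10x) + B e^(-10x), where A and B are arbitrary constants fixed by the endpoint conditions.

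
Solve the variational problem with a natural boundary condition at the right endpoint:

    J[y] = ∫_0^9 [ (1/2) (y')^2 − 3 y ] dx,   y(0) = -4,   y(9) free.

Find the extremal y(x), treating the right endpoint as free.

The Lagrangian L = (1/2) (y')^2 − 3 y gives
    ∂L/∂y = −3,   ∂L/∂y' = y'.
Euler-Lagrange: d/dx(y') − (−3) = 0, i.e. y'' + 3 = 0, so
    y(x) = −(3/2) x^2 + C1 x + C2.
Fixed left endpoint y(0) = -4 ⇒ C2 = -4.
The right endpoint x = 9 is free, so the natural (transversality) condition is ∂L/∂y' |_{x=9} = 0, i.e. y'(9) = 0.
Compute y'(x) = −3 x + C1, so y'(9) = −27 + C1 = 0 ⇒ C1 = 27.
Therefore the extremal is
    y(x) = −(3/2) x^2 + 27 x − 4.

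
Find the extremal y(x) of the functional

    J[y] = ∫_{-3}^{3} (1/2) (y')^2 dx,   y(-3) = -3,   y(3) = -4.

The Lagrangian is L = (1/2) (y')^2.
Compute ∂L/∂y = 0, ∂L/∂y' = y'.
The Euler-Lagrange equation d/dx(∂L/∂y') − ∂L/∂y = 0 reduces to
    y'' = 0.
Its general solution is
    y(x) = A x + B,
with A, B fixed by the endpoint conditions.
Applying the endpoint conditions y(-3) = -3 and y(3) = -4: solve A·-3 + B = -3 and A·3 + B = -4. Subtracting gives A(3 − -3) = -4 − -3, so A = -1/6, and B = -3 − A·-3 = -7/2. Therefore
    y(x) = (-1/6) x - 7/2.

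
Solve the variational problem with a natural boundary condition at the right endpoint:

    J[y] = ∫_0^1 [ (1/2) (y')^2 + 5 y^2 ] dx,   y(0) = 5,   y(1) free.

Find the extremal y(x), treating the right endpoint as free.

The Lagrangian L = (1/2) (y')^2 + 5 y^2 gives
    ∂L/∂y = 10 y,   ∂L/∂y' = y'.
Euler-Lagrange: y'' − 10 y = 0.
With k = sqrt(10), the general solution is
    y(x) = A cosh(sqrt(10) x) + B sinh(sqrt(10) x).
Fixed left endpoint y(0) = 5 ⇒ A = 5.
The right endpoint x = 1 is free, so the natural (transversality) condition is ∂L/∂y' |_{x=1} = 0, i.e. y'(1) = 0.
Compute y'(x) = A k sinh(k x) + B k cosh(k x), so
    y'(1) = A k sinh(k·1) + B k cosh(k·1) = 0
    ⇒ B = −A tanh(k·1) = − 5 tanh(sqrt(10)·1).
Therefore the extremal is
    y(x) = 5 cosh(sqrt(10) x) − 5 tanh(sqrt(10)·1) sinh(sqrt(10) x).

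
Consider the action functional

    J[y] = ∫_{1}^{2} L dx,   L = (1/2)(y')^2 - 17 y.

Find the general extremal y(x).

The Lagrangian is L = (1/2)(y')^2 - 17 y.
∂L/∂y = -17.
∂L/∂y' = y'.
The Euler-Lagrange equation d/dx(∂L/∂y') − ∂L/∂y = 0 becomes:
    y'' + 17 = 0
General solution: y(x) = -(17/2) x^2 + A x + B, where A and B are arbitrary constants fixed by the endpoint conditions.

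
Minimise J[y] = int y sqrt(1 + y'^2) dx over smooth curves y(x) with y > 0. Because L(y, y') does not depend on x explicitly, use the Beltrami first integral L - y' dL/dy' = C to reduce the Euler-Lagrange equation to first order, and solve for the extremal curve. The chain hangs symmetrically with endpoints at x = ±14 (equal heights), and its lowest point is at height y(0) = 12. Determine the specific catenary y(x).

The Lagrangian L(y, y') = y sqrt(1 + y'^2) has no explicit x dependence, so the Beltrami identity applies:
    L − y' ∂L/∂y' = C.
Compute ∂L/∂y' = y · y' / sqrt(1 + y'^2). Then
    L − y' ∂L/∂y'
    = y sqrt(1 + y'^2) − y · y'^2 / sqrt(1 + y'^2)
    = y (1 + y'^2 − y'^2) / sqrt(1 + y'^2)
    = y / sqrt(1 + y'^2) = C.
Squaring gives y^2 = C^2 (1 + y'^2), i.e.
    y'^2 = y^2 / C^2 − 1.
Separating variables,
    dy / sqrt(y^2 − C^2) = dx / C,
and integrating gives arccosh(y / C) = (x − a)/C, so
    y(x) = C cosh((x − a)/C),
the catenary. The constants C and a are fixed by the two endpoint conditions (and, for the hanging-chain problem, the length constraint selects C).
Now fit the given data. The endpoints x = ±14 are symmetric at equal height, so the catenary is even about its minimum: a = 0 and y(x) = C cosh(x/C). The lowest point is y(0) = C cosh(0) = C, and we are told y(0) = 12, so C = 12. Therefore
    y(x) = 12 cosh(x/12),
and at the endpoints
    y(±14) = 12 cosh(14/12).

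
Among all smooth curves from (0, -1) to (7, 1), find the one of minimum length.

Arc-length functional: J[y] = ∫ sqrt(1 + (y')^2) dx.
Lagrangian L = sqrt(1 + (y')^2) has no explicit y dependence, so ∂L/∂y = 0 and the Euler-Lagrange equation gives
    d/dx( y' / sqrt(1 + (y')^2) ) = 0  ⇒  y' / sqrt(1 + (y')^2) = const.
Hence y' is constant, so y(x) is affine.
Fitting the endpoints (0, -1) and (7, 1):
    slope m = (1 − (-1)) / (7 − 0) = 2/7,
    intercept c = (-1) − m·0 = -1.
Extremal: y(x) = (2/7) x - 1.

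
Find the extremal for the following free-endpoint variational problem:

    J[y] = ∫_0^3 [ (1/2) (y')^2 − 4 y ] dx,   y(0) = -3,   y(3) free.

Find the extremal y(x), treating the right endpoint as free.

The Lagrangian L = (1/2) (y')^2 − 4 y gives
    ∂L/∂y = −4,   ∂L/∂y' = y'.
Euler-Lagrange: d/dx(y') − (−4) = 0, i.e. y'' + 4 = 0, so
    y(x) = −(4/2) x^2 + C1 x + C2.
Fixed left endpoint y(0) = -3 ⇒ C2 = -3.
The right endpoint x = 3 is free, so the natural (transversality) condition is ∂L/∂y' |_{x=3} = 0, i.e. y'(3) = 0.
Compute y'(x) = −4 x + C1, so y'(3) = −12 + C1 = 0 ⇒ C1 = 12.
Therefore the extremal is
    y(x) = −2 x^2 + 12 x − 3.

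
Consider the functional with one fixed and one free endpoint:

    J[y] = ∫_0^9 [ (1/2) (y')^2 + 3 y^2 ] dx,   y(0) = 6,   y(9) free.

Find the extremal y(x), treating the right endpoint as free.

The Lagrangian L = (1/2) (y')^2 + 3 y^2 gives
    ∂L/∂y = 6 y,   ∂L/∂y' = y'.
Euler-Lagrange: y'' − 6 y = 0.
With k = sqrt(6), the general solution is
    y(x) = A cosh(sqrt(6) x) + B sinh(sqrt(6) x).
Fixed left endpoint y(0) = 6 ⇒ A = 6.
The right endpoint x = 9 is free, so the natural (transversality) condition is ∂L/∂y' |_{x=9} = 0, i.e. y'(9) = 0.
Compute y'(x) = A k sinh(k x) + B k cosh(k x), so
    y'(9) = A k sinh(k·9) + B k cosh(k·9) = 0
    ⇒ B = −A tanh(k·9) = − 6 tanh(sqrt(6)·9).
Therefore the extremal is
    y(x) = 6 cosh(sqrt(6) x) − 6 tanh(sqrt(6)·9) sinh(sqrt(6) x).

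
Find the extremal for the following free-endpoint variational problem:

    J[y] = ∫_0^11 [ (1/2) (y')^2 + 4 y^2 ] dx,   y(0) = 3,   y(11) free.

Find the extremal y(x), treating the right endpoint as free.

The Lagrangian L = (1/2) (y')^2 + 4 y^2 gives
    ∂L/∂y = 8 y,   ∂L/∂y' = y'.
Euler-Lagrange: y'' − 8 y = 0.
With k = sqrt(8), the general solution is
    y(x) = A cosh(sqrt(8) x) + B sinh(sqrt(8) x).
Fixed left endpoint y(0) = 3 ⇒ A = 3.
The right endpoint x = 11 is free, so the natural (transversality) condition is ∂L/∂y' |_{x=11} = 0, i.e. y'(11) = 0.
Compute y'(x) = A k sinh(k x) + B k cosh(k x), so
    y'(11) = A k sinh(k·11) + B k cosh(k·11) = 0
    ⇒ B = −A tanh(k·11) = − 3 tanh(sqrt(8)·11).
Therefore the extremal is
    y(x) = 3 cosh(sqrt(8) x) − 3 tanh(sqrt(8)·11) sinh(sqrt(8) x).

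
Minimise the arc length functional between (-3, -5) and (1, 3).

Arc-length functional: J[y] = ∫ sqrt(1 + (y')^2) dx.
Lagrangian L = sqrt(1 + (y')^2) has no explicit y dependence, so ∂L/∂y = 0 and the Euler-Lagrange equation gives
    d/dx( y' / sqrt(1 + (y')^2) ) = 0  ⇒  y' / sqrt(1 + (y')^2) = const.
Hence y' is constant, so y(x) is affine.
Fitting the endpoints (-3, -5) and (1, 3):
    slope m = (3 − (-5)) / (1 − (-3)) = 2,
    intercept c = (-5) − m·(-3) = 1.
Extremal: y(x) = 2 x + 1.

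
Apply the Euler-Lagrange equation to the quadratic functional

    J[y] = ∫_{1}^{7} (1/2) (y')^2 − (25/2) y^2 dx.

The Lagrangian is L = (1/2) (y')^2 − (25/2) y^2.
Compute ∂L/∂y = -25y, ∂L/∂y' = y'.
The Euler-Lagrange equation d/dx(∂L/∂y') − ∂L/∂y = 0 reduces to
    y'' + 25 y = 0.
Its general solution is
    y(x) = A sin(5x) + B cos(5x),
with A, B fixed by the endpoint conditions.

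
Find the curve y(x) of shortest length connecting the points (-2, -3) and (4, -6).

Arc-length functional: J[y] = ∫ sqrt(1 + (y')^2) dx.
Lagrangian L = sqrt(1 + (y')^2) has no explicit y dependence, so ∂L/∂y = 0 and the Euler-Lagrange equation gives
    d/dx( y' / sqrt(1 + (y')^2) ) = 0  ⇒  y' / sqrt(1 + (y')^2) = const.
Hence y' is constant, so y(x) is affine.
Fitting the endpoints (-2, -3) and (4, -6):
    slope m = ((-6) − (-3)) / (4 − (-2)) = -1/2,
    intercept c = (-3) − m·(-2) = -4.
Extremal: y(x) = (-1/2) x - 4.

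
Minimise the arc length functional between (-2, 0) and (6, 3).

Arc-length functional: J[y] = ∫ sqrt(1 + (y')^2) dx.
Lagrangian L = sqrt(1 + (y')^2) has no explicit y dependence, so ∂L/∂y = 0 and the Euler-Lagrange equation gives
    d/dx( y' / sqrt(1 + (y')^2) ) = 0  ⇒  y' / sqrt(1 + (y')^2) = const.
Hence y' is constant, so y(x) is affine.
Fitting the endpoints (-2, 0) and (6, 3):
    slope m = (3 − 0) / (6 − (-2)) = 3/8,
    intercept c = 0 − m·(-2) = 3/4.
Extremal: y(x) = (3/8) x + 3/4.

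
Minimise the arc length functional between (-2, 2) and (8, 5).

Arc-length functional: J[y] = ∫ sqrt(1 + (y')^2) dx.
Lagrangian L = sqrt(1 + (y')^2) has no explicit y dependence, so ∂L/∂y = 0 and the Euler-Lagrange equation gives
    d/dx( y' / sqrt(1 + (y')^2) ) = 0  ⇒  y' / sqrt(1 + (y')^2) = const.
Hence y' is constant, so y(x) is affine.
Fitting the endpoints (-2, 2) and (8, 5):
    slope m = (5 − 2) / (8 − (-2)) = 3/10,
    intercept c = 2 − m·(-2) = 13/5.
Extremal: y(x) = (3/10) x + 13/5.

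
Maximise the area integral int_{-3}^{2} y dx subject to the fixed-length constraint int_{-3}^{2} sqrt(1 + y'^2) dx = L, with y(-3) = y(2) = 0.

Set up the augmented Lagrangian using a multiplier λ for the length constraint:
    F(y, y') = y − λ sqrt(1 + y'^2).
F has no explicit x dependence, so the Beltrami identity yields a first integral
    F − y' ∂F/∂y' = C.
Compute ∂F/∂y' = −λ y' / sqrt(1 + y'^2). Then
    y − λ sqrt(1 + y'^2) + λ y'^2 / sqrt(1 + y'^2) = C
    ⇒  y − λ / sqrt(1 + y'^2) = C.
Solving for y' and integrating gives
    (x − a)^2 + (y − b)^2 = λ^2,
a circular arc of radius λ. The constants a, b are determined by the endpoint conditions y(-3) = y(2) = 0, and λ is fixed implicitly by the length constraint
    ∫_{-3}^{2} sqrt(1 + y'^2) dx = L.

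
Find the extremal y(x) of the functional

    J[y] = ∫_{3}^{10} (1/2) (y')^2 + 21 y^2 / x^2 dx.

The Lagrangian is L = (1/2) (y')^2 + 21 y^2 / x^2.
Compute ∂L/∂y = 42y/x^2, ∂L/∂y' = y'.
The Euler-Lagrange equation d/dx(∂L/∂y') − ∂L/∂y = 0 reduces to
    y'' − 42/x^2 · y = 0  (x > 0).
Its general solution is
    y(x) = A x^7 + B x^(-6),
with A, B fixed by the endpoint conditions.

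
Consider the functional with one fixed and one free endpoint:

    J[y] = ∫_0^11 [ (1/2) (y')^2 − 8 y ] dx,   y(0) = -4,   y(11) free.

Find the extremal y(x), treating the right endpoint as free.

The Lagrangian L = (1/2) (y')^2 − 8 y gives
    ∂L/∂y = −8,   ∂L/∂y' = y'.
Euler-Lagrange: d/dx(y') − (−8) = 0, i.e. y'' + 8 = 0, so
    y(x) = −(8/2) x^2 + C1 x + C2.
Fixed left endpoint y(0) = -4 ⇒ C2 = -4.
The right endpoint x = 11 is free, so the natural (transversality) condition is ∂L/∂y' |_{x=11} = 0, i.e. y'(11) = 0.
Compute y'(x) = −8 x + C1, so y'(11) = −88 + C1 = 0 ⇒ C1 = 88.
Therefore the extremal is
    y(x) = −4 x^2 + 88 x − 4.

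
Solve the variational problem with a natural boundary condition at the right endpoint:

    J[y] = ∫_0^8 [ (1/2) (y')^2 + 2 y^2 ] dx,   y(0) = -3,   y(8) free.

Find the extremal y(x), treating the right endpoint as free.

The Lagrangian L = (1/2) (y')^2 + 2 y^2 gives
    ∂L/∂y = 4 y,   ∂L/∂y' = y'.
Euler-Lagrange: y'' − 4 y = 0.
With k = 2, the general solution is
    y(x) = A cosh(2 x) + B sinh(2 x).
Fixed left endpoint y(0) = -3 ⇒ A = -3.
The right endpoint x = 8 is free, so the natural (transversality) condition is ∂L/∂y' |_{x=8} = 0, i.e. y'(8) = 0.
Compute y'(x) = A k sinh(k x) + B k cosh(k x), so
    y'(8) = A k sinh(k·8) + B k cosh(k·8) = 0
    ⇒ B = −A tanh(k·8) = 3 tanh(2·8).
Therefore the extremal is
    y(x) = −3 cosh(2 x) + 3 tanh(2·8) sinh(2 x).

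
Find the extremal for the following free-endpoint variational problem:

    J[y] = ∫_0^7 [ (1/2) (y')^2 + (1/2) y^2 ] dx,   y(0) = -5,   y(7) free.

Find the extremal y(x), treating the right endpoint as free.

The Lagrangian L = (1/2) (y')^2 + (1/2) y^2 gives
    ∂L/∂y = 1 y,   ∂L/∂y' = y'.
Euler-Lagrange: y'' − y = 0.
With k = 1, the general solution is
    y(x) = A cosh(x) + B sinh(x).
Fixed left endpoint y(0) = -5 ⇒ A = -5.
The right endpoint x = 7 is free, so the natural (transversality) condition is ∂L/∂y' |_{x=7} = 0, i.e. y'(7) = 0.
Compute y'(x) = A k sinh(k x) + B k cosh(k x), so
    y'(7) = A k sinh(k·7) + B k cosh(k·7) = 0
    ⇒ B = −A tanh(k·7) = 5 tanh(1·7).
Therefore the extremal is
    y(x) = −5 cosh(1 x) + 5 tanh(1·7) sinh(1 x).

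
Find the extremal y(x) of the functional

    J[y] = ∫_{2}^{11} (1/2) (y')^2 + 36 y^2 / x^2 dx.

The Lagrangian is L = (1/2) (y')^2 + 36 y^2 / x^2.
Compute ∂L/∂y = 72y/x^2, ∂L/∂y' = y'.
The Euler-Lagrange equation d/dx(∂L/∂y') − ∂L/∂y = 0 reduces to
    y'' − 72/x^2 · y = 0  (x > 0).
Its general solution is
    y(x) = A x^9 + B x^(-8),
with A, B fixed by the endpoint conditions.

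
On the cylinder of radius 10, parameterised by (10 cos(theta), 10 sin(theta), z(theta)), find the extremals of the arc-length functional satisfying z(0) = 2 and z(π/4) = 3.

Parameterise the cylinder of radius R = 10 as
    r(θ) = (10 cos θ, 10 sin θ, z(θ)).
The arc-length element is
    ds = sqrt(100 + (dz/dθ)^2) dθ,
so the Lagrangian is L = sqrt(100 + z'^2).
L depends on z' only, not on z or θ, so ∂L/∂z = 0 and
    ∂L/∂z' = z' / sqrt(100 + z'^2).
The Euler-Lagrange equation gives
    d/dθ( z' / sqrt(100 + z'^2) ) = 0,
so z' is constant. Integrating once:
    z(θ) = a θ + b,
a helix on the cylinder (a straight line when the cylinder is unrolled). The constants a, b are determined by the endpoint conditions.
With endpoint conditions z(0) = 2 and z(π/4) = 3: from z(0) = b we get b = 2, and a·π/4 + 2 = 3 gives a = 4/π, so
    z(θ) = (4/π) θ + 2.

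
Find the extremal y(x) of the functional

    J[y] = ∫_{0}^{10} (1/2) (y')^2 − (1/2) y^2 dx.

The Lagrangian is L = (1/2) (y')^2 − (1/2) y^2.
Compute ∂L/∂y = -y, ∂L/∂y' = y'.
The Euler-Lagrange equation d/dx(∂L/∂y') − ∂L/∂y = 0 reduces to
    y'' + y = 0.
Its general solution is
    y(x) = A sin(x) + B cos(x),
with A, B fixed by the endpoint conditions.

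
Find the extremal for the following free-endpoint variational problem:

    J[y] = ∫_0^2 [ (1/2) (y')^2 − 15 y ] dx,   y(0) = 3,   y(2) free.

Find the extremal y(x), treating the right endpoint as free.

The Lagrangian L = (1/2) (y')^2 − 15 y gives
    ∂L/∂y = −15,   ∂L/∂y' = y'.
Euler-Lagrange: d/dx(y') − (−15) = 0, i.e. y'' + 15 = 0, so
    y(x) = −(15/2) x^2 + C1 x + C2.
Fixed left endpoint y(0) = 3 ⇒ C2 = 3.
The right endpoint x = 2 is free, so the natural (transversality) condition is ∂L/∂y' |_{x=2} = 0, i.e. y'(2) = 0.
Compute y'(x) = −15 x + C1, so y'(2) = −30 + C1 = 0 ⇒ C1 = 30.
Therefore the extremal is
    y(x) = −(15/2) x^2 + 30 x + 3.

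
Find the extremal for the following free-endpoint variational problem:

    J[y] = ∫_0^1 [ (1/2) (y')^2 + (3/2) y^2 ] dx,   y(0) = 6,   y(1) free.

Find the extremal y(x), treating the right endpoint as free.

The Lagrangian L = (1/2) (y')^2 + (3/2) y^2 gives
    ∂L/∂y = 3 y,   ∂L/∂y' = y'.
Euler-Lagrange: y'' − 3 y = 0.
With k = sqrt(3), the general solution is
    y(x) = A cosh(sqrt(3) x) + B sinh(sqrt(3) x).
Fixed left endpoint y(0) = 6 ⇒ A = 6.
The right endpoint x = 1 is free, so the natural (transversality) condition is ∂L/∂y' |_{x=1} = 0, i.e. y'(1) = 0.
Compute y'(x) = A k sinh(k x) + B k cosh(k x), so
    y'(1) = A k sinh(k·1) + B k cosh(k·1) = 0
    ⇒ B = −A tanh(k·1) = − 6 tanh(sqrt(3)·1).
Therefore the extremal is
    y(x) = 6 cosh(sqrt(3) x) − 6 tanh(sqrt(3)·1) sinh(sqrt(3) x).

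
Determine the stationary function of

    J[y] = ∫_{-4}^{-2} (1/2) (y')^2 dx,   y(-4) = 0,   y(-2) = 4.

The Lagrangian is L = (1/2) (y')^2.
Compute ∂L/∂y = 0, ∂L/∂y' = y'.
The Euler-Lagrange equation d/dx(∂L/∂y') − ∂L/∂y = 0 reduces to
    y'' = 0.
Its general solution is
    y(x) = A x + B,
with A, B fixed by the endpoint conditions.
Applying the endpoint conditions y(-4) = 0 and y(-2) = 4: solve A·-4 + B = 0 and A·-2 + B = 4. Subtracting gives A(-2 − -4) = 4 − 0, so A = 2, and B = 0 − A·-4 = 8. Therefore
    y(x) = 2 x + 8.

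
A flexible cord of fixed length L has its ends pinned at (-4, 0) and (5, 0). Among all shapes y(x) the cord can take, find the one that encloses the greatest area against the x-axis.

Set up the augmented Lagrangian using a multiplier λ for the length constraint:
    F(y, y') = y − λ sqrt(1 + y'^2).
F has no explicit x dependence, so the Beltrami identity yields a first integral
    F − y' ∂F/∂y' = C.
Compute ∂F/∂y' = −λ y' / sqrt(1 + y'^2). Then
    y − λ sqrt(1 + y'^2) + λ y'^2 / sqrt(1 + y'^2) = C
    ⇒  y − λ / sqrt(1 + y'^2) = C.
Solving for y' and integrating gives
    (x − a)^2 + (y − b)^2 = λ^2,
a circular arc of radius λ. The constants a, b are determined by the endpoint conditions y(-4) = y(5) = 0, and λ is fixed implicitly by the length constraint
    ∫_{-4}^{5} sqrt(1 + y'^2) dx = L.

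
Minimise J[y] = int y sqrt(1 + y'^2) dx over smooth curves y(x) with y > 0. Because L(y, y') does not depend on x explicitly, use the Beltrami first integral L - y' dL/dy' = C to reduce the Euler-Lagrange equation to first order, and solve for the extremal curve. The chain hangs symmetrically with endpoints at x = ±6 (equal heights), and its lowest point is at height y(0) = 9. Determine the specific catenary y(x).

The Lagrangian L(y, y') = y sqrt(1 + y'^2) has no explicit x dependence, so the Beltrami identity applies:
    L − y' ∂L/∂y' = C.
Compute ∂L/∂y' = y · y' / sqrt(1 + y'^2). Then
    L − y' ∂L/∂y'
    = y sqrt(1 + y'^2) − y · y'^2 / sqrt(1 + y'^2)
    = y (1 + y'^2 − y'^2) / sqrt(1 + y'^2)
    = y / sqrt(1 + y'^2) = C.
Squaring gives y^2 = C^2 (1 + y'^2), i.e.
    y'^2 = y^2 / C^2 − 1.
Separating variables,
    dy / sqrt(y^2 − C^2) = dx / C,
and integrating gives arccosh(y / C) = (x − a)/C, so
    y(x) = C cosh((x − a)/C),
the catenary. The constants C and a are fixed by the two endpoint conditions (and, for the hanging-chain problem, the length constraint selects C).
Now fit the given data. The endpoints x = ±6 are symmetric at equal height, so the catenary is even about its minimum: a = 0 and y(x) = C cosh(x/C). The lowest point is y(0) = C cosh(0) = C, and we are told y(0) = 9, so C = 9. Therefore
    y(x) = 9 cosh(x/9),
and at the endpoints
    y(±6) = 9 cosh(6/9).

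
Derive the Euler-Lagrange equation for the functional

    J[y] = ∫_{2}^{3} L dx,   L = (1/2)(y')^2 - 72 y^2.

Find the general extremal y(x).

The Lagrangian is L = (1/2)(y')^2 - 72 y^2.
∂L/∂y = -144y.
∂L/∂y' = y'.
The Euler-Lagrange equation d/dx(∂L/∂y') − ∂L/∂y = 0 becomes:
    y'' + 144 y = 0
General solution: y(x) = A sin(12x) + B cos(12x), where A and B are arbitrary constants fixed by the endpoint conditions.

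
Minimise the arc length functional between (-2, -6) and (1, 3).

Arc-length functional: J[y] = ∫ sqrt(1 + (y')^2) dx.
Lagrangian L = sqrt(1 + (y')^2) has no explicit y dependence, so ∂L/∂y = 0 and the Euler-Lagrange equation gives
    d/dx( y' / sqrt(1 + (y')^2) ) = 0  ⇒  y' / sqrt(1 + (y')^2) = const.
Hence y' is constant, so y(x) is affine.
Fitting the endpoints (-2, -6) and (1, 3):
    slope m = (3 − (-6)) / (1 − (-2)) = 3,
    intercept c = (-6) − m·(-2) = 0.
Extremal: y(x) = 3 x.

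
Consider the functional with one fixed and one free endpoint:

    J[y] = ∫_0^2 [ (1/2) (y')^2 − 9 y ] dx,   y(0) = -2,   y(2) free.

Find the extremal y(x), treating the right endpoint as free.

The Lagrangian L = (1/2) (y')^2 − 9 y gives
    ∂L/∂y = −9,   ∂L/∂y' = y'.
Euler-Lagrange: d/dx(y') − (−9) = 0, i.e. y'' + 9 = 0, so
    y(x) = −(9/2) x^2 + C1 x + C2.
Fixed left endpoint y(0) = -2 ⇒ C2 = -2.
The right endpoint x = 2 is free, so the natural (transversality) condition is ∂L/∂y' |_{x=2} = 0, i.e. y'(2) = 0.
Compute y'(x) = −9 x + C1, so y'(2) = −18 + C1 = 0 ⇒ C1 = 18.
Therefore the extremal is
    y(x) = −(9/2) x^2 + 18 x − 2.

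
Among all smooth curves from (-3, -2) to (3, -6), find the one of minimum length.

Arc-length functional: J[y] = ∫ sqrt(1 + (y')^2) dx.
Lagrangian L = sqrt(1 + (y')^2) has no explicit y dependence, so ∂L/∂y = 0 and the Euler-Lagrange equation gives
    d/dx( y' / sqrt(1 + (y')^2) ) = 0  ⇒  y' / sqrt(1 + (y')^2) = const.
Hence y' is constant, so y(x) is affine.
Fitting the endpoints (-3, -2) and (3, -6):
    slope m = ((-6) − (-2)) / (3 − (-3)) = -2/3,
    intercept c = (-2) − m·(-3) = -4.
Extremal: y(x) = (-2/3) x - 4.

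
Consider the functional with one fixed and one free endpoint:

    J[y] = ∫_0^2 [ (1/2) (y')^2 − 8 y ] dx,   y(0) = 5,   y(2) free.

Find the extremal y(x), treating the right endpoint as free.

The Lagrangian L = (1/2) (y')^2 − 8 y gives
    ∂L/∂y = −8,   ∂L/∂y' = y'.
Euler-Lagrange: d/dx(y') − (−8) = 0, i.e. y'' + 8 = 0, so
    y(x) = −(8/2) x^2 + C1 x + C2.
Fixed left endpoint y(0) = 5 ⇒ C2 = 5.
The right endpoint x = 2 is free, so the natural (transversality) condition is ∂L/∂y' |_{x=2} = 0, i.e. y'(2) = 0.
Compute y'(x) = −8 x + C1, so y'(2) = −16 + C1 = 0 ⇒ C1 = 16.
Therefore the extremal is
    y(x) = −4 x^2 + 16 x + 5.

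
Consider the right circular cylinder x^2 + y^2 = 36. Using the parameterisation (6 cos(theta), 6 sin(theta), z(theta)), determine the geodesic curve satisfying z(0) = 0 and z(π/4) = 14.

Parameterise the cylinder of radius R = 6 as
    r(θ) = (6 cos θ, 6 sin θ, z(θ)).
The arc-length element is
    ds = sqrt(36 + (dz/dθ)^2) dθ,
so the Lagrangian is L = sqrt(36 + z'^2).
L depends on z' only, not on z or θ, so ∂L/∂z = 0 and
    ∂L/∂z' = z' / sqrt(36 + z'^2).
The Euler-Lagrange equation gives
    d/dθ( z' / sqrt(36 + z'^2) ) = 0,
so z' is constant. Integrating once:
    z(θ) = a θ + b,
a helix on the cylinder (a straight line when the cylinder is unrolled). The constants a, b are determined by the endpoint conditions.
With endpoint conditions z(0) = 0 and z(π/4) = 14: from z(0) = b we get b = 0, and a·π/4 + 0 = 14 gives a = 56/π, so
    z(θ) = (56/π) θ.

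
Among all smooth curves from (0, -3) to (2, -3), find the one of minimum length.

Arc-length functional: J[y] = ∫ sqrt(1 + (y')^2) dx.
Lagrangian L = sqrt(1 + (y')^2) has no explicit y dependence, so ∂L/∂y = 0 and the Euler-Lagrange equation gives
    d/dx( y' / sqrt(1 + (y')^2) ) = 0  ⇒  y' / sqrt(1 + (y')^2) = const.
Hence y' is constant, so y(x) is affine.
Fitting the endpoints (0, -3) and (2, -3):
    slope m = ((-3) − (-3)) / (2 − 0) = 0,
    intercept c = (-3) − m·0 = -3.
Extremal: y(x) = -3.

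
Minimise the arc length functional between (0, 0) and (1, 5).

Arc-length functional: J[y] = ∫ sqrt(1 + (y')^2) dx.
Lagrangian L = sqrt(1 + (y')^2) has no explicit y dependence, so ∂L/∂y = 0 and the Euler-Lagrange equation gives
    d/dx( y' / sqrt(1 + (y')^2) ) = 0  ⇒  y' / sqrt(1 + (y')^2) = const.
Hence y' is constant, so y(x) is affine.
Fitting the endpoints (0, 0) and (1, 5):
    slope m = (5 − 0) / (1 − 0) = 5,
    intercept c = 0 − m·0 = 0.
Extremal: y(x) = 5 x.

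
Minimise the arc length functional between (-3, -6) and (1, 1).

Arc-length functional: J[y] = ∫ sqrt(1 + (y')^2) dx.
Lagrangian L = sqrt(1 + (y')^2) has no explicit y dependence, so ∂L/∂y = 0 and the Euler-Lagrange equation gives
    d/dx( y' / sqrt(1 + (y')^2) ) = 0  ⇒  y' / sqrt(1 + (y')^2) = const.
Hence y' is constant, so y(x) is affine.
Fitting the endpoints (-3, -6) and (1, 1):
    slope m = (1 − (-6)) / (1 − (-3)) = 7/4,
    intercept c = (-6) − m·(-3) = -3/4.
Extremal: y(x) = (7/4) x - 3/4.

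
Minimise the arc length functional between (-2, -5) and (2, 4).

Arc-length functional: J[y] = ∫ sqrt(1 + (y')^2) dx.
Lagrangian L = sqrt(1 + (y')^2) has no explicit y dependence, so ∂L/∂y = 0 and the Euler-Lagrange equation gives
    d/dx( y' / sqrt(1 + (y')^2) ) = 0  ⇒  y' / sqrt(1 + (y')^2) = const.
Hence y' is constant, so y(x) is affine.
Fitting the endpoints (-2, -5) and (2, 4):
    slope m = (4 − (-5)) / (2 − (-2)) = 9/4,
    intercept c = (-5) − m·(-2) = -1/2.
Extremal: y(x) = (9/4) x - 1/2.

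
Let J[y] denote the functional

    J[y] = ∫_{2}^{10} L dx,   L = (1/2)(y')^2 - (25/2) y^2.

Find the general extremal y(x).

The Lagrangian is L = (1/2)(y')^2 - (25/2) y^2.
∂L/∂y = -25y.
∂L/∂y' = y'.
The Euler-Lagrange equation d/dx(∂L/∂y') − ∂L/∂y = 0 becomes:
    y'' + 25 y = 0
General solution: y(x) = A sin(5x) + B cos(5x), where A and B are arbitrary constants fixed by the endpoint conditions.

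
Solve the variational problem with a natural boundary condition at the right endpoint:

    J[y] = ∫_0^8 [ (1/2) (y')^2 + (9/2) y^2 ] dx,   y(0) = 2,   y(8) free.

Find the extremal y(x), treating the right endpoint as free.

The Lagrangian L = (1/2) (y')^2 + (9/2) y^2 gives
    ∂L/∂y = 9 y,   ∂L/∂y' = y'.
Euler-Lagrange: y'' − 9 y = 0.
With k = 3, the general solution is
    y(x) = A cosh(3 x) + B sinh(3 x).
Fixed left endpoint y(0) = 2 ⇒ A = 2.
The right endpoint x = 8 is free, so the natural (transversality) condition is ∂L/∂y' |_{x=8} = 0, i.e. y'(8) = 0.
Compute y'(x) = A k sinh(k x) + B k cosh(k x), so
    y'(8) = A k sinh(k·8) + B k cosh(k·8) = 0
    ⇒ B = −A tanh(k·8) = − 2 tanh(3·8).
Therefore the extremal is
    y(x) = 2 cosh(3 x) − 2 tanh(3·8) sinh(3 x).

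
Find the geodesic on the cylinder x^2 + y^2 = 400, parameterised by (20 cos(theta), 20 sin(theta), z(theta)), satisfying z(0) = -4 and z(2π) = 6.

Parameterise the cylinder of radius R = 20 as
    r(θ) = (20 cos θ, 20 sin θ, z(θ)).
The arc-length element is
    ds = sqrt(400 + (dz/dθ)^2) dθ,
so the Lagrangian is L = sqrt(400 + z'^2).
L depends on z' only, not on z or θ, so ∂L/∂z = 0 and
    ∂L/∂z' = z' / sqrt(400 + z'^2).
The Euler-Lagrange equation gives
    d/dθ( z' / sqrt(400 + z'^2) ) = 0,
so z' is constant. Integrating once:
    z(θ) = a θ + b,
a helix on the cylinder (a straight line when the cylinder is unrolled). The constants a, b are determined by the endpoint conditions.
With endpoint conditions z(0) = -4 and z(2π) = 6: from z(0) = b we get b = -4, and a·2π + -4 = 6 gives a = 5/π, so
    z(θ) = (5/π) θ − 4.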